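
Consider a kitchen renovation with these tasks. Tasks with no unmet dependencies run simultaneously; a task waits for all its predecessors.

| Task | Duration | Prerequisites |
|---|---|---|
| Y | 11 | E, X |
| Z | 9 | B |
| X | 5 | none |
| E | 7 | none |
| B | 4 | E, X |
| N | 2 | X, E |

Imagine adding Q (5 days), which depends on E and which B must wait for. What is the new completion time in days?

25

Originally the plan takes 20 days.
With Q inserted, B now waits for max(E, X, Q).
New critical path: E→Q→B→Z = 7+5+4+9 = 25 ⇒ 25 days.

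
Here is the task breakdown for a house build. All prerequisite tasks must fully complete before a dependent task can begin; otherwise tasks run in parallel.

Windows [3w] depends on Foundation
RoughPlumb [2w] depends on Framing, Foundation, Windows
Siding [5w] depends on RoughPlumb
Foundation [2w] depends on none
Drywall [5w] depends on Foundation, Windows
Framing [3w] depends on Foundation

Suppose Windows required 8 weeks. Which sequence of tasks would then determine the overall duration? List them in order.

The binding path is Foundation→Windows→RoughPlumb→Siding = 2+3+2+5 = 12; finish at 12 weeks.
Windows is on the critical path; changing it to 8 makes that path 17 weeks.
No other chain overtakes it, so the finish is 17 weeks.

Foundation, Windows, RoughPlumb, Siding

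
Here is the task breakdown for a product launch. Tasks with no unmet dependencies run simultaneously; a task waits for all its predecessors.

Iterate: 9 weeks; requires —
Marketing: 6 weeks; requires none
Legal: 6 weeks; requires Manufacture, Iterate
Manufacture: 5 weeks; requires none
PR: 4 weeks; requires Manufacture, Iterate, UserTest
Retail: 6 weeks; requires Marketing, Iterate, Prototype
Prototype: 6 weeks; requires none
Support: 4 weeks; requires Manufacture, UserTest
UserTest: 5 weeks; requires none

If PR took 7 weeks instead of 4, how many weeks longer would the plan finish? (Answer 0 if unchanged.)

1

As given, the longest chain is Iterate→Retail = 9+6 = 15, so the finish is 15 weeks.
PR has 2 weeks of float (longest path through it is 13).
New critical path: Iterate→PR = 9+7 = 16 ⇒ 16 weeks.
Change in finish: 16 − 15 = +1 weeks.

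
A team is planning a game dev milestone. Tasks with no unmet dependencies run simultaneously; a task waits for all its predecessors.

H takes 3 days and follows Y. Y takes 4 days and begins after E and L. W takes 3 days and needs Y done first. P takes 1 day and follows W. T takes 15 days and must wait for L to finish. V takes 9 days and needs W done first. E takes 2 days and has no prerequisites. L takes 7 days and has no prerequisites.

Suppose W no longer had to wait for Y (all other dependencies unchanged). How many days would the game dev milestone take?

Before: longest chain L→Y→W→V = 7+4+3+9 = 23, finish 23.
Without Y→W, W's earliest start moves from 11 to 0.
New critical path: L→T = 7+15 = 22 ⇒ 22 days.

22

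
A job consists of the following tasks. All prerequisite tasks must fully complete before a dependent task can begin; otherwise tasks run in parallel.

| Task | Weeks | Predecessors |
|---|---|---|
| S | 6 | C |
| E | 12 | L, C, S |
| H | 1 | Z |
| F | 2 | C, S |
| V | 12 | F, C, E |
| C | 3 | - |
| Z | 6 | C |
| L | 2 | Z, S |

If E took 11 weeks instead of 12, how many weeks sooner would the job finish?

1

Baseline: C→Z→L→E→V = 3+6+2+12+12 = 35 → 35 weeks.
E is on the critical path; changing it to 11 makes that path 34 weeks.
The critical path is still C→Z→L→E→V; finish is now 34 weeks.
Change in finish: 34 − 35 = -1 weeks.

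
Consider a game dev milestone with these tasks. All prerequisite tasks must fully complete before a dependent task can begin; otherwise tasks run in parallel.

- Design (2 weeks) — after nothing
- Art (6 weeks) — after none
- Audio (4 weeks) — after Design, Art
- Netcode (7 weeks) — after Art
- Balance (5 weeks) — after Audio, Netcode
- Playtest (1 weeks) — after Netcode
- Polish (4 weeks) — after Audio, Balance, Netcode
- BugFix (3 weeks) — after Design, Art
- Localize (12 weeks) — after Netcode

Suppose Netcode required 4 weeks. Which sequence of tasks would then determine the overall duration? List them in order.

As given, the longest chain is Art→Netcode→Localize = 6+7+12 = 25, so the finish is 25 weeks.
Netcode is on the critical path; changing it to 4 makes that path 22 weeks.
That remains the longest chain; total 22 weeks.

Art, Netcode, Localize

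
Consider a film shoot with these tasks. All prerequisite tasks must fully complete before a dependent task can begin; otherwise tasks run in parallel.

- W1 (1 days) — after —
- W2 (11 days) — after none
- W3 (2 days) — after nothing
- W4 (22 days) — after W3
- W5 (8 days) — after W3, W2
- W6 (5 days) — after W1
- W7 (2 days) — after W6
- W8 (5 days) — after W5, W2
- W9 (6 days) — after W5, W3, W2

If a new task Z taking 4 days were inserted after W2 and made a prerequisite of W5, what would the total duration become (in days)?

29

Originally the film shoot takes 25 days.
With Z inserted, W5 now waits for max(W3, W2, Z).
New critical path: W2→Z→W5→W9 = 11+4+8+6 = 29 ⇒ 29 days.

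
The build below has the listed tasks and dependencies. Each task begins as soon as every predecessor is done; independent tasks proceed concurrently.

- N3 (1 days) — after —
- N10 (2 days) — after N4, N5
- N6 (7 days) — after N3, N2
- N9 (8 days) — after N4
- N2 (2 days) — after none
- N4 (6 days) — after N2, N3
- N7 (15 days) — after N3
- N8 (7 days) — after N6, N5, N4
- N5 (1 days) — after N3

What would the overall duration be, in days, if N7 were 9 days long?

As given, the longest chain is N3→N7 = 1+15 = 16, so the finish is 16 days.
Since N7 is critical, the -6 change carries straight to that chain (now 10 days).
New critical path: N2→N4→N9 = 2+6+8 = 16 ⇒ 16 days.

16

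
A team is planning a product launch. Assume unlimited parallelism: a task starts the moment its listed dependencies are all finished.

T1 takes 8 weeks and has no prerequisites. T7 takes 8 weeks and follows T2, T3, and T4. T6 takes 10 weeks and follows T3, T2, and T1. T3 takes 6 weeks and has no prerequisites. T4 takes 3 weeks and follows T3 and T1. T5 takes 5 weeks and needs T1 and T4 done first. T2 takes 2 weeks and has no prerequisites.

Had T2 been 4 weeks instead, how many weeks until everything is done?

Actual critical path: T1→T4→T7 = 8+3+8 = 19 ⇒ 19 weeks.
T2 is off the critical path — its longest chain is 12 weeks, giving 7 of slack.
The critical path is still T1→T4→T7; finish is now 19 weeks.

19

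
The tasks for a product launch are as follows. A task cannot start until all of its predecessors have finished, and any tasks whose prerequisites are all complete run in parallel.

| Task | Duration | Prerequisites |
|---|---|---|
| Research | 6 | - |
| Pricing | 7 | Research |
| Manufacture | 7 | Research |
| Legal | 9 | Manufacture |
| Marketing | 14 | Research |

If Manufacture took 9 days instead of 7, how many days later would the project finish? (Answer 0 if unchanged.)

As given, the longest chain is Research→Manufacture→Legal = 6+7+9 = 22, so the finish is 22 days.
Since Manufacture is critical, the +2 change carries straight to that chain (now 24 days).
No other chain overtakes it, so the finish is 24 days.
Change in finish: 24 − 22 = +2 days.

2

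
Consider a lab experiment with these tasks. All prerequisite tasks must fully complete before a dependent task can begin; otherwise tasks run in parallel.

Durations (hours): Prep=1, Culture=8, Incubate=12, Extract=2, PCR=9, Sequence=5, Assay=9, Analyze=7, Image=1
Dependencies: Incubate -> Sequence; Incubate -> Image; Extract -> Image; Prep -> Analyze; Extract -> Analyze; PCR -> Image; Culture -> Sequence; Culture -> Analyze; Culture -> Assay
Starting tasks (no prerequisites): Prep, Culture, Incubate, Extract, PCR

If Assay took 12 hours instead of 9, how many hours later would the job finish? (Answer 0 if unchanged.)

Baseline: Culture→Assay = 8+9 = 17 → 17 hours.
Assay lies on that path, so at 12 hours the path becomes 20 hours.
The critical path is still Culture→Assay; finish is now 20 hours.
Change in finish: 20 − 17 = +3 hours.

3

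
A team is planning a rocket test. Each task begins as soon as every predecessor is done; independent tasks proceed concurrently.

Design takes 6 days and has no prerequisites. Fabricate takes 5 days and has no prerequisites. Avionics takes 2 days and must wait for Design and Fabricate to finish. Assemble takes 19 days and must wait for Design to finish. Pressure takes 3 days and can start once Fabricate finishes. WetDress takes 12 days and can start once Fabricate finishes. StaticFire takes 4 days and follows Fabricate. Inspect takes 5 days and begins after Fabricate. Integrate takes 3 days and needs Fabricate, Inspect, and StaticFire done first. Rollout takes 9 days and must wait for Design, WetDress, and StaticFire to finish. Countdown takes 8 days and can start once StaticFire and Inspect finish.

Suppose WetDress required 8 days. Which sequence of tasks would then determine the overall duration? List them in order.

Actual critical path: Fabricate→WetDress→Rollout = 5+12+9 = 26 ⇒ 26 days.
Since WetDress is critical, the -4 change carries straight to that chain (now 22 days).
New critical path: Design→Assemble = 6+19 = 25 ⇒ 25 days.

Design, Assemble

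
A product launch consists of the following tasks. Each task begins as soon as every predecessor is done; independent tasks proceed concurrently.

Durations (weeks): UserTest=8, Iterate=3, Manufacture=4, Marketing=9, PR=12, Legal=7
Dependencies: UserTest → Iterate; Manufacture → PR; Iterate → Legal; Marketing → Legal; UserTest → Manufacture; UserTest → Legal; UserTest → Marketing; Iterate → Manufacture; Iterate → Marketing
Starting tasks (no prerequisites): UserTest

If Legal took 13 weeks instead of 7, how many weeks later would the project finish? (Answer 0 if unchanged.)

Actual critical path: UserTest→Iterate→Marketing→Legal = 8+3+9+7 = 27 ⇒ 27 weeks.
Legal is on the critical path; changing it to 13 makes that path 33 weeks.
That remains the longest chain; total 33 weeks.
Change in finish: 33 − 27 = +6 weeks.

6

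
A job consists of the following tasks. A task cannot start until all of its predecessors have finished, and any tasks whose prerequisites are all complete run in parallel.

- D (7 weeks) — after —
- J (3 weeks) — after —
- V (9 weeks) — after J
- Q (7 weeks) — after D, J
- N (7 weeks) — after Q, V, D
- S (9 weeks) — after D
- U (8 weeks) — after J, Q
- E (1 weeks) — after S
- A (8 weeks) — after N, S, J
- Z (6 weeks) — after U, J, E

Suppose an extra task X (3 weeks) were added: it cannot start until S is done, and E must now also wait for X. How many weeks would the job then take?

Originally the job takes 29 weeks.
With X inserted, E now waits for max(S, X).
New critical path: D→Q→N→A = 7+7+7+8 = 29 ⇒ 29 weeks.

29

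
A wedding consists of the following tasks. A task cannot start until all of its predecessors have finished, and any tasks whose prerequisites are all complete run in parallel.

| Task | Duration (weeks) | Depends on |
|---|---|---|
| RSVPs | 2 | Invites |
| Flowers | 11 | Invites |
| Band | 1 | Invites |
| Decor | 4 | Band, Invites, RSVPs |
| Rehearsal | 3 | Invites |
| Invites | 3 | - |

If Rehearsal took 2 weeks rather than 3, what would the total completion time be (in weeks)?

14

As given, the longest chain is Invites→Flowers = 3+11 = 14, so the finish is 14 weeks.
Rehearsal has 8 weeks of float (longest path through it is 6).
That remains the longest chain; total 14 weeks.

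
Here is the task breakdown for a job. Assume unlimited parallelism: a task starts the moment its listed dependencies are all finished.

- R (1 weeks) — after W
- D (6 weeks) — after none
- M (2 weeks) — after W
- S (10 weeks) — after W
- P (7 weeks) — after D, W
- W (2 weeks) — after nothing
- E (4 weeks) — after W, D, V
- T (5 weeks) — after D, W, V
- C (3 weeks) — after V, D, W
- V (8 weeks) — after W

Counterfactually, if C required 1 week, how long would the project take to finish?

15

As given, the longest chain is W→V→T = 2+8+5 = 15, so the finish is 15 weeks.
C is off the critical path — its longest chain is 13 weeks, giving 2 of slack.
No other chain overtakes it, so the finish is 15 weeks.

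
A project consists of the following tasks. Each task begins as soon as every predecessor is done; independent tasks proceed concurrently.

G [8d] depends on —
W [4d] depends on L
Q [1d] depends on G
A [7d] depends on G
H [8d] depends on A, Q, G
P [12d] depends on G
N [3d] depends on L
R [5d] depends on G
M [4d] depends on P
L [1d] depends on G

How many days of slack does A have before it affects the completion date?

1

G→P→M = 8+12+4 = 24 sets the makespan at 24 days.
A finishes as early as 15 and must finish by 16.
Slack of A = 9 − 8 = 1 day.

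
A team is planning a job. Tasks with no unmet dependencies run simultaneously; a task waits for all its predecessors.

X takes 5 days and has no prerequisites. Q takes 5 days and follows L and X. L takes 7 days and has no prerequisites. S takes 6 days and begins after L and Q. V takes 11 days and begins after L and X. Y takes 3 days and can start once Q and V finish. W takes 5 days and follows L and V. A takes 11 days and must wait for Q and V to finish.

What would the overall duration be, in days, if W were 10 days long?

29

Actual critical path: L→V→A = 7+11+11 = 29 ⇒ 29 days.
The longest path through W is only 23 days, so W has float 6.
No other chain overtakes it, so the finish is 29 days.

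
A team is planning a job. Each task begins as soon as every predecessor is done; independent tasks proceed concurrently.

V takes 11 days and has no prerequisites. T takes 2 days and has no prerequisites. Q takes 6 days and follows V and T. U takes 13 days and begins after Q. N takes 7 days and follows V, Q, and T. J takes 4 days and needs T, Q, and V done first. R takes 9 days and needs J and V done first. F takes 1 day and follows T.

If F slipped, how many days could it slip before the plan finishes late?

27

V→Q→U = 11+6+13 = 30 sets the makespan at 30 days.
The longest chain containing F totals 3 days.
Slack of F = 29 − 2 = 27 days.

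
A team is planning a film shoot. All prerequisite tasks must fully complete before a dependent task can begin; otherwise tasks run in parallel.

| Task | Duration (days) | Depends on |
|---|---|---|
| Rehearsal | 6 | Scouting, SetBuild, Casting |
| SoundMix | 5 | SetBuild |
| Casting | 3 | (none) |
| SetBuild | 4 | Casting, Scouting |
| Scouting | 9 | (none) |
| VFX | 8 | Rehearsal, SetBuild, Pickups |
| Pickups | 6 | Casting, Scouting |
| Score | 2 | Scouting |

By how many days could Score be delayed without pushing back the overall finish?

Critical path: Scouting→SetBuild→Rehearsal→VFX = 9+4+6+8 = 27, so the finish is 27 days.
The longest chain containing Score totals 11 days.
Slack of Score = 25 − 9 = 16 days.

16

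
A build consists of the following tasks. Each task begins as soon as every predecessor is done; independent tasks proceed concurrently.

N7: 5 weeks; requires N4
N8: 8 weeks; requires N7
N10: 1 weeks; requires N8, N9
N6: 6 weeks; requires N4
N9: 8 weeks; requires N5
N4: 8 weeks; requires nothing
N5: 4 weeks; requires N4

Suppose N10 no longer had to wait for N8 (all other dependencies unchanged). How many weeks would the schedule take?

21

Original critical path: N4→N7→N8→N10 = 8+5+8+1 = 22 ⇒ 22 weeks.
Without N8→N10, N10's earliest start moves from 21 to 20.
After: N4→N5→N9→N10 = 8+4+8+1 = 21 → 21 weeks.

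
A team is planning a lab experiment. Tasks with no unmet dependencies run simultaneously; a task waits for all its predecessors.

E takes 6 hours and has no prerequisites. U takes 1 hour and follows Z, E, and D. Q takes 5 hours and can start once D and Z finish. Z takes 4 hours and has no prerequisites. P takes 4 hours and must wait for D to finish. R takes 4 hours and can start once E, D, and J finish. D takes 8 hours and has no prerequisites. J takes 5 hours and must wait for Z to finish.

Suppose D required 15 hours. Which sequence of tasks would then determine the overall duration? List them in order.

D, Q

As given, the longest chain is D→Q = 8+5 = 13, so the finish is 13 hours.
Since D is critical, the +7 change carries straight to that chain (now 20 hours).
No other chain overtakes it, so the finish is 20 hours.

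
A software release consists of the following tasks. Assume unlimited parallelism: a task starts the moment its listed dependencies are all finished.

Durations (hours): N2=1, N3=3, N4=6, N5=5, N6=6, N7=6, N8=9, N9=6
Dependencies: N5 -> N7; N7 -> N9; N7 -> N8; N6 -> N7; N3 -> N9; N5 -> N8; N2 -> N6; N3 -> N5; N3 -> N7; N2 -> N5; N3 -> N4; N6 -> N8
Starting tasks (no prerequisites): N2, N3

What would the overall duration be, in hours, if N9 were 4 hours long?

Actual critical path: N3→N5→N7→N8 = 3+5+6+9 = 23 ⇒ 23 hours.
N9 is off the critical path — its longest chain is 20 hours, giving 3 of slack.
That remains the longest chain; total 23 hours.

23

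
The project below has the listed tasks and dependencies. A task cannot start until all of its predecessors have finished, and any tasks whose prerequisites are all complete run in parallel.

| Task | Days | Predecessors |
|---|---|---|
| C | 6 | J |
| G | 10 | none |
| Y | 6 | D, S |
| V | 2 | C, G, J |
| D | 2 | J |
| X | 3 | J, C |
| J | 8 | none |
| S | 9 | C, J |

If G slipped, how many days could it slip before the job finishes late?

Critical path: J→C→S→Y = 8+6+9+6 = 29, so the finish is 29 days.
G finishes as early as 10 and must finish by 27.
Slack of G = 17 − 0 = 17 days.

17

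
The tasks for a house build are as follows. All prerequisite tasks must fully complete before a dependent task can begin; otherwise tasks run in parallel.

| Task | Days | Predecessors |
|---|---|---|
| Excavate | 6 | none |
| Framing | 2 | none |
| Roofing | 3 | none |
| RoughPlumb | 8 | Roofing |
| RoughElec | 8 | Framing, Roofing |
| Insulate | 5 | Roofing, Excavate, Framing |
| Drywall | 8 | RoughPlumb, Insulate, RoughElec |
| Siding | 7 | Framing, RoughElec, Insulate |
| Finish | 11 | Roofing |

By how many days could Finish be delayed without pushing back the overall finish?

5

Critical path: Excavate→Insulate→Drywall = 6+5+8 = 19, so the finish is 19 days.
Finish finishes as early as 14 and must finish by 19.
So Finish can slip 19 − 14 = 5 days.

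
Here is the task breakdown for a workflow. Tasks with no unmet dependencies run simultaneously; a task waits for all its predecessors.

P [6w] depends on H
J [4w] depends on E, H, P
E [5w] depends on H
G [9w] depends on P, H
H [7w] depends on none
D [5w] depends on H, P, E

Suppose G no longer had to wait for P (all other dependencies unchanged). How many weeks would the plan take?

Original critical path: H→P→G = 7+6+9 = 22 ⇒ 22 weeks.
Without P→G, G's earliest start moves from 13 to 7.
New critical path: H→P→D = 7+6+5 = 18 ⇒ 18 weeks.

18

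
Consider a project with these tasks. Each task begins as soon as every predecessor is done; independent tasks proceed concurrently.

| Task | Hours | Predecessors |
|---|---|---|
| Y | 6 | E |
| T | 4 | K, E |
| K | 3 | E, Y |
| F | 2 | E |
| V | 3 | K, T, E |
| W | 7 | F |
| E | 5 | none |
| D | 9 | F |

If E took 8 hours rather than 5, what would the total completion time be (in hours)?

As given, the longest chain is E→Y→K→T→V = 5+6+3+4+3 = 21, so the finish is 21 hours.
E is on the critical path; changing it to 8 makes that path 24 hours.
The critical path is still E→Y→K→T→V; finish is now 24 hours.

24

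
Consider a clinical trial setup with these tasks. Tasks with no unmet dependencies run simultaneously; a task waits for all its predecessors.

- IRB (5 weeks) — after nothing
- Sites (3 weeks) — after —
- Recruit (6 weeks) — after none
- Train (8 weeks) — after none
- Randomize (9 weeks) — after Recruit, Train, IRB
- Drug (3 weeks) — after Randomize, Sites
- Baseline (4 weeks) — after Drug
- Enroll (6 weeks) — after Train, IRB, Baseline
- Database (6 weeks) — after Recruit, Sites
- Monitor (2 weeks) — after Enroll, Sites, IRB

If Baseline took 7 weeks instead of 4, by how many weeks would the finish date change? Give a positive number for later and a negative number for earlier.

3

Critical path before the change: Train→Randomize→Drug→Baseline→Enroll→Monitor = 8+9+3+4+6+2 = 32 giving 32 weeks.
Since Baseline is critical, the +3 change carries straight to that chain (now 35 weeks).
That remains the longest chain; total 35 weeks.
Change in finish: 35 − 32 = +3 weeks.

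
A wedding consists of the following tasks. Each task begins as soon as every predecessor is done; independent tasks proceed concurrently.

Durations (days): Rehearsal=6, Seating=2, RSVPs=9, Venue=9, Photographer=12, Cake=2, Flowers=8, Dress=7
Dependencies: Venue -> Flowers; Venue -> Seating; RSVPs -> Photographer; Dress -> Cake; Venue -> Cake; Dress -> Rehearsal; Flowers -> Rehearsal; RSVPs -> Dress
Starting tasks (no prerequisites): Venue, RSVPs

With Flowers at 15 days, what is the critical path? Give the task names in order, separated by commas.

Baseline: Venue→Flowers→Rehearsal = 9+8+6 = 23 → 23 days.
Flowers is on the critical path; changing it to 15 makes that path 30 days.
No other chain overtakes it, so the finish is 30 days.

Venue, Flowers, Rehearsal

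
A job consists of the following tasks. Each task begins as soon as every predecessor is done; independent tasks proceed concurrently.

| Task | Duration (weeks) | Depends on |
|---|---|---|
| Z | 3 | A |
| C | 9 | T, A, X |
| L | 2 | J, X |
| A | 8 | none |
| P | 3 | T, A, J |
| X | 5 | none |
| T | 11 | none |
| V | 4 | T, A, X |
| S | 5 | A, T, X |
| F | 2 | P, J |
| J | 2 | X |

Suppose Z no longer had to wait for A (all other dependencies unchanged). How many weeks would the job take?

20

With the dependency in place, T→C = 11+9 = 20 sets the finish at 20 weeks.
Without A→Z, Z's earliest start moves from 8 to 0.
New critical path: T→C = 11+9 = 20 ⇒ 20 weeks.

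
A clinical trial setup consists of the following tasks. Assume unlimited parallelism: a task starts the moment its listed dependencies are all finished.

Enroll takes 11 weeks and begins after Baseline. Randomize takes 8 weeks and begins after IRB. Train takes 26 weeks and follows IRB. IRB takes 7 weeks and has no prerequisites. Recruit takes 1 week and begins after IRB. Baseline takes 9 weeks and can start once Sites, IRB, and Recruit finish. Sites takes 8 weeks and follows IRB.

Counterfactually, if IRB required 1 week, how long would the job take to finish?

29

As given, the longest chain is IRB→Sites→Baseline→Enroll = 7+8+9+11 = 35, so the finish is 35 weeks.
IRB is on the critical path; changing it to 1 makes that path 29 weeks.
That remains the longest chain; total 29 weeks.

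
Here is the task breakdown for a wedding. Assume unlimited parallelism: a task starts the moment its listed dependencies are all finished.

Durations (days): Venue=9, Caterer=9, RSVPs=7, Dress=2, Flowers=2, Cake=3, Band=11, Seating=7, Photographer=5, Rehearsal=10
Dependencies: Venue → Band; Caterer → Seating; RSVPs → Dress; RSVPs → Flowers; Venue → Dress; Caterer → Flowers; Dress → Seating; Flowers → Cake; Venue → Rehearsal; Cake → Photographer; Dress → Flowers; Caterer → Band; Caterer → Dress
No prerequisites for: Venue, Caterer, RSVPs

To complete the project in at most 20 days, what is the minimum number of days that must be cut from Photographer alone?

1

Current finish: 21 days; target: 20.
Photographer is on every critical path, so each day cut from Photographer cuts the finish by one (this holds down to a finish of 20).
Need 21 − 20 = 1 day off Photographer → Photographer becomes 4 days, finish becomes 20.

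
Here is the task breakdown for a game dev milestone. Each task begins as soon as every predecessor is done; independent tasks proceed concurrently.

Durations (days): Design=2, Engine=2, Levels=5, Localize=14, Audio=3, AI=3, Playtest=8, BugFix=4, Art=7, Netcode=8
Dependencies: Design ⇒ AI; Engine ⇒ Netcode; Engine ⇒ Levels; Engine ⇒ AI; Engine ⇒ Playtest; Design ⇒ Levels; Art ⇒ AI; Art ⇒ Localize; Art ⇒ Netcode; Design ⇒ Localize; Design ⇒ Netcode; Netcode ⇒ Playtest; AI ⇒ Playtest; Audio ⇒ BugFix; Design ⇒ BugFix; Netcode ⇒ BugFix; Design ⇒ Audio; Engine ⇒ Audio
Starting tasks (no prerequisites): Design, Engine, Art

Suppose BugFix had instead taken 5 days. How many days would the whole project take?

23

Actual critical path: Art→Netcode→Playtest = 7+8+8 = 23 ⇒ 23 days.
The longest path through BugFix is only 19 days, so BugFix has float 4.
No other chain overtakes it, so the finish is 23 days.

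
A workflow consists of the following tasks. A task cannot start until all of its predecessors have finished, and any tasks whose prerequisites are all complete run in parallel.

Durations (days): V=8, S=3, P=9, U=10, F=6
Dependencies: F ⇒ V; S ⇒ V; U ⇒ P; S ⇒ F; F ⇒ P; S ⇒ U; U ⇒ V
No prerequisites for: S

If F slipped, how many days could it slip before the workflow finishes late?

S→U→P = 3+10+9 = 22 sets the makespan at 22 days.
The longest chain containing F totals 18 days.
Slack of F = 7 − 3 = 4 days.

4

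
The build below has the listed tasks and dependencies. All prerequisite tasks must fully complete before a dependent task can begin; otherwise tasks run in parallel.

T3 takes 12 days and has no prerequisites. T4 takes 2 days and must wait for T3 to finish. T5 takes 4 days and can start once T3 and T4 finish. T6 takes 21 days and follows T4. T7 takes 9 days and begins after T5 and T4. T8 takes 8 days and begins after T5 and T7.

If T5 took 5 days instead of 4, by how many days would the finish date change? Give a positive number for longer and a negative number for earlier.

Baseline: T3→T4→T5→T7→T8 = 12+2+4+9+8 = 35 → 35 days.
T5 lies on that path, so at 5 days the path becomes 36 days.
The critical path is still T3→T4→T5→T7→T8; finish is now 36 days.
Change in finish: 36 − 35 = +1 days.

1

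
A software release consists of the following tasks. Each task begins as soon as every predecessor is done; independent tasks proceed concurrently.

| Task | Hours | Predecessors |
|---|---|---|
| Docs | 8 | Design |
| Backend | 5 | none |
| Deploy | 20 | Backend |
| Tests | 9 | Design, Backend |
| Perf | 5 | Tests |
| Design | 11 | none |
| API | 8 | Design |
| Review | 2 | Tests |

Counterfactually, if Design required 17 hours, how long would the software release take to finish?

The binding path is Design→Tests→Perf = 11+9+5 = 25; finish at 25 hours.
Design is on the critical path; changing it to 17 makes that path 31 hours.
That remains the longest chain; total 31 hours.

31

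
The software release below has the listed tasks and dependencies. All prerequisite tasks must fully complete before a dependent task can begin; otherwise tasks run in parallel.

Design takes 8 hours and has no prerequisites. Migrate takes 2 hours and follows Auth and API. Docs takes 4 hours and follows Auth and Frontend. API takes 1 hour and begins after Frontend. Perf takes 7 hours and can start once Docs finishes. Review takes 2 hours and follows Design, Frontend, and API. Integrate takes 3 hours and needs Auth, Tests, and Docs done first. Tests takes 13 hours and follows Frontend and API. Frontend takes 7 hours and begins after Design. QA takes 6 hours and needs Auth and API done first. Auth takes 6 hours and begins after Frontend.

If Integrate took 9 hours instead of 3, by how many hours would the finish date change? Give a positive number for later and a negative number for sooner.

6

As given, the longest chain is Design→Frontend→API→Tests→Integrate = 8+7+1+13+3 = 32, so the finish is 32 hours.
Integrate lies on that path, so at 9 hours the path becomes 38 hours.
The critical path is still Design→Frontend→API→Tests→Integrate; finish is now 38 hours.
Change in finish: 38 − 32 = +6 hours.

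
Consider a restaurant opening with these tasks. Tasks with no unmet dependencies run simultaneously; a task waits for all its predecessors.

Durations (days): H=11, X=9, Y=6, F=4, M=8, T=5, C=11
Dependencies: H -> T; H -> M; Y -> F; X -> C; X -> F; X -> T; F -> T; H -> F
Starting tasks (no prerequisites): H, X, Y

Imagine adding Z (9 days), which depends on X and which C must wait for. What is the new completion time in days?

Originally the job takes 20 days.
With Z inserted, C now waits for max(X, Z).
New critical path: X→Z→C = 9+9+11 = 29 ⇒ 29 days.

29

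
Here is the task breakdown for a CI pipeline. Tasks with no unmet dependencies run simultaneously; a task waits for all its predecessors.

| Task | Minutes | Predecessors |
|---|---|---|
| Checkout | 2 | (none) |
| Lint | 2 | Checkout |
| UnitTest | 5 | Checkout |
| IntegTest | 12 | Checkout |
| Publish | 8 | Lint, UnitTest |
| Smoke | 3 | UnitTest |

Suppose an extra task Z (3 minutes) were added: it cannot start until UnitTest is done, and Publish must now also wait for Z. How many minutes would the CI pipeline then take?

Originally the CI pipeline takes 15 minutes.
With Z inserted, Publish now waits for max(Lint, UnitTest, Z).
New critical path: Checkout→UnitTest→Z→Publish = 2+5+3+8 = 18 ⇒ 18 minutes.

18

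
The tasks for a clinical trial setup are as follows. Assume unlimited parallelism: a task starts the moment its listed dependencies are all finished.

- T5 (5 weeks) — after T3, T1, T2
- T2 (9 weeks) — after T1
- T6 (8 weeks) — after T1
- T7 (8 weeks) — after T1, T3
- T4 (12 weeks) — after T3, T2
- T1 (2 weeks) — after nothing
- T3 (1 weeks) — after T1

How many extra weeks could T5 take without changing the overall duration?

7

The longest chain is T1→T2→T4 = 2+9+12 = 23; overall finish 23 weeks.
T5 finishes as early as 16 and must finish by 23.
Slack of T5 = 18 − 11 = 7 weeks.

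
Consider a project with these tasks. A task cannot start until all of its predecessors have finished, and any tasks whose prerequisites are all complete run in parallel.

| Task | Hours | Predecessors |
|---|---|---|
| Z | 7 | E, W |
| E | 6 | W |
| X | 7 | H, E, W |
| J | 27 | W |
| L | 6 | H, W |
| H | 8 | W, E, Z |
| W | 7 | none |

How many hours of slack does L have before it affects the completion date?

1

Critical path: W→E→Z→H→X = 7+6+7+8+7 = 35, so the finish is 35 hours.
The longest chain containing L totals 34 hours.
So L can slip 35 − 34 = 1 hour.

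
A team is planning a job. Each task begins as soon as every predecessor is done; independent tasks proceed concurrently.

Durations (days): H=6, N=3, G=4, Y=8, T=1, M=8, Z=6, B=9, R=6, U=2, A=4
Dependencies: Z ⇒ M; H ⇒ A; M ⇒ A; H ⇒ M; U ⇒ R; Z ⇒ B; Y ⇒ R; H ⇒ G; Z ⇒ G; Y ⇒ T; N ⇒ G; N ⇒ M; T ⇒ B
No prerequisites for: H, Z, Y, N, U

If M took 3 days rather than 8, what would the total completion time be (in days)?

Baseline: H→M→A = 6+8+4 = 18 → 18 days.
Since M is critical, the -5 change carries straight to that chain (now 13 days).
The binding chain switches to Y→T→B = 8+1+9 = 18; finish 18 days.

18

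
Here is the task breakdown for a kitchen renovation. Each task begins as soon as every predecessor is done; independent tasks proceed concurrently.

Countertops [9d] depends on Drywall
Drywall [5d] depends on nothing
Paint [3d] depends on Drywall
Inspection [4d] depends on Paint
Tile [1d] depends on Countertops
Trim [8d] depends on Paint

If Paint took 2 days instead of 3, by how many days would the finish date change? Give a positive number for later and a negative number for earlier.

The binding path is Drywall→Paint→Trim = 5+3+8 = 16; finish at 16 days.
Paint lies on that path, so at 2 days the path becomes 15 days.
The binding chain switches to Drywall→Countertops→Tile = 5+9+1 = 15; finish 15 days.
Change in finish: 15 − 16 = -1 days.

-1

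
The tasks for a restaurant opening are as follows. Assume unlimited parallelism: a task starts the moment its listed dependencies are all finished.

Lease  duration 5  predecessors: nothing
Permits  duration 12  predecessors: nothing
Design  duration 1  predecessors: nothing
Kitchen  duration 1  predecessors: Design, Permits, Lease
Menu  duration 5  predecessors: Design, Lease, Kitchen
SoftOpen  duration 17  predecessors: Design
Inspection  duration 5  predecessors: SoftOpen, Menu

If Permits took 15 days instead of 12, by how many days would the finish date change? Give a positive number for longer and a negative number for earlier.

Baseline: Permits→Kitchen→Menu→Inspection = 12+1+5+5 = 23 → 23 days.
Permits lies on that path, so at 15 days the path becomes 26 days.
The critical path is still Permits→Kitchen→Menu→Inspection; finish is now 26 days.
Change in finish: 26 − 23 = +3 days.

3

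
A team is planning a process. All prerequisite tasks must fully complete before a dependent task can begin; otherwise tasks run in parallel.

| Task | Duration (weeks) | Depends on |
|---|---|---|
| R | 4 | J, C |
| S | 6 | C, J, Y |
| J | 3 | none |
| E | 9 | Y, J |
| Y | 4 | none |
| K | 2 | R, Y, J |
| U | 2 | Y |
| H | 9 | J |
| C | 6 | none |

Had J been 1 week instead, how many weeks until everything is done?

13

Actual critical path: Y→E = 4+9 = 13 ⇒ 13 weeks.
J is off the critical path — its longest chain is 12 weeks, giving 1 of slack.
The critical path is still Y→E; finish is now 13 weeks.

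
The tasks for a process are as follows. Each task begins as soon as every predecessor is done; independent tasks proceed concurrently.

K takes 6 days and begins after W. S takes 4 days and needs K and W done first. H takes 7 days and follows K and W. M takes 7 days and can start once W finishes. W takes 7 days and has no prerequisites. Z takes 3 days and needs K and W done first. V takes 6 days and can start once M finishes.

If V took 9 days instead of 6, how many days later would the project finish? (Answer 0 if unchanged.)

3

Actual critical path: W→M→V = 7+7+6 = 20 ⇒ 20 days.
V is on the critical path; changing it to 9 makes that path 23 days.
No other chain overtakes it, so the finish is 23 days.
Change in finish: 23 − 20 = +3 days.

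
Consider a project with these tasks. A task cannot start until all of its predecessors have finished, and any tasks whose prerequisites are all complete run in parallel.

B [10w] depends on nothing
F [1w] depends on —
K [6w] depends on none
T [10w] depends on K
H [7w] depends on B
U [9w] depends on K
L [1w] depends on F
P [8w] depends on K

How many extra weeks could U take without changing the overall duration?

Critical path: B→H = 10+7 = 17, so the finish is 17 weeks.
The longest chain containing U totals 15 weeks.
Float = 17 − 15 = 2.

2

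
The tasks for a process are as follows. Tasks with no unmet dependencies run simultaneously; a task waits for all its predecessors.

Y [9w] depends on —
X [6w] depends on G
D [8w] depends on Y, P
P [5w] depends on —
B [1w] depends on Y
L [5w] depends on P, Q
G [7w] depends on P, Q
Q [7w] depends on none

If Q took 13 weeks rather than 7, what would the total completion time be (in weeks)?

26

Critical path before the change: Q→G→X = 7+7+6 = 20 giving 20 weeks.
Since Q is critical, the +6 change carries straight to that chain (now 26 weeks).
That remains the longest chain; total 26 weeks.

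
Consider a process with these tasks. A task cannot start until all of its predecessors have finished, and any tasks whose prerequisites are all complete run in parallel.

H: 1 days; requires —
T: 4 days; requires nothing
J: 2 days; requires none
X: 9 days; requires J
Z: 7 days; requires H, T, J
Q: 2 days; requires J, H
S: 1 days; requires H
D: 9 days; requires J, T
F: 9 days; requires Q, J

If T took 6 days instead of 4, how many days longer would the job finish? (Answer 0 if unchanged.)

Critical path before the change: T→D = 4+9 = 13 giving 13 days.
T lies on that path, so at 6 days the path becomes 15 days.
No other chain overtakes it, so the finish is 15 days.
Change in finish: 15 − 13 = +2 days.

2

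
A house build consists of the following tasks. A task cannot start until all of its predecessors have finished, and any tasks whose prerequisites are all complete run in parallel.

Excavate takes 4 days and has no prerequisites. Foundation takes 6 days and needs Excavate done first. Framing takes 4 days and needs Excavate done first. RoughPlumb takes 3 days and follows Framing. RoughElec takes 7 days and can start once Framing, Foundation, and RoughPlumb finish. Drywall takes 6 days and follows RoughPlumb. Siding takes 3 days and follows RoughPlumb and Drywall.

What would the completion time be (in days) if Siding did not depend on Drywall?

18

Before: longest chain Excavate→Framing→RoughPlumb→Drywall→Siding = 4+4+3+6+3 = 20, finish 20.
Without Drywall→Siding, Siding's earliest start moves from 17 to 11.
The longest chain is now Excavate→Framing→RoughPlumb→RoughElec = 4+4+3+7 = 18, so the plan takes 18 days.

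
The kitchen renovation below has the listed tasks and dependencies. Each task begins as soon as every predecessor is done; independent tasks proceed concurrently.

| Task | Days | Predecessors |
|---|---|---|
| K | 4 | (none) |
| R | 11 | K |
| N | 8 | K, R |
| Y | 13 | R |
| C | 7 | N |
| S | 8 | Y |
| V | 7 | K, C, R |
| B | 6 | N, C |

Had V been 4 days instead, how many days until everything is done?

As given, the longest chain is K→R→N→C→V = 4+11+8+7+7 = 37, so the finish is 37 days.
V lies on that path, so at 4 days the path becomes 34 days.
The binding chain switches to K→R→N→C→B = 4+11+8+7+6 = 36; finish 36 days.

36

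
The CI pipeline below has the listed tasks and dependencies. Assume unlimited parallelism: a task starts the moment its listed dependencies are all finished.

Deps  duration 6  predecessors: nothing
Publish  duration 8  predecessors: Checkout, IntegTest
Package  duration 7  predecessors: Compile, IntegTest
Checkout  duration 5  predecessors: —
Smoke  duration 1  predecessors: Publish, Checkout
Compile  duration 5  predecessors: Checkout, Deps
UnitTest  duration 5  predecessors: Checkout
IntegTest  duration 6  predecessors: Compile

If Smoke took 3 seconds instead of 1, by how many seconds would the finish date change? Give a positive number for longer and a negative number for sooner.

The binding path is Deps→Compile→IntegTest→Publish→Smoke = 6+5+6+8+1 = 26; finish at 26 seconds.
Smoke is on the critical path; changing it to 3 makes that path 28 seconds.
No other chain overtakes it, so the finish is 28 seconds.
Change in finish: 28 − 26 = +2 seconds.

2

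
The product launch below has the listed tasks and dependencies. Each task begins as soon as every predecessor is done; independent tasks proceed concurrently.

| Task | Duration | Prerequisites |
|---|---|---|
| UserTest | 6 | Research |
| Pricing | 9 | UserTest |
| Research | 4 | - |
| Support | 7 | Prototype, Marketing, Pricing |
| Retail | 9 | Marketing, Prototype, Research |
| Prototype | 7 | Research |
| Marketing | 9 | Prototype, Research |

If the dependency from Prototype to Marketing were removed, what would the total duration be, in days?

Original critical path: Research→Prototype→Marketing→Retail = 4+7+9+9 = 29 ⇒ 29 days.
Without Prototype→Marketing, Marketing's earliest start moves from 11 to 4.
The longest chain is now Research→UserTest→Pricing→Support = 4+6+9+7 = 26, so the project takes 26 days.

26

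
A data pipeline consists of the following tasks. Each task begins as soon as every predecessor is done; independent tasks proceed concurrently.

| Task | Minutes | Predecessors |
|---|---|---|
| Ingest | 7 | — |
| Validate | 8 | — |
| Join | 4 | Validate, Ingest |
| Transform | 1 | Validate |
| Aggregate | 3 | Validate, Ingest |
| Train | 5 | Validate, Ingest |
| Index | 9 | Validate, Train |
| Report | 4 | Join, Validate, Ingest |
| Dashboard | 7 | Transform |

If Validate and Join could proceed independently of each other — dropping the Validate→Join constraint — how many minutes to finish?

Original critical path: Validate→Train→Index = 8+5+9 = 22 ⇒ 22 minutes.
Without Validate→Join, Join's earliest start moves from 8 to 7.
The longest chain is now Validate→Train→Index = 8+5+9 = 22, so the plan takes 22 minutes.

22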